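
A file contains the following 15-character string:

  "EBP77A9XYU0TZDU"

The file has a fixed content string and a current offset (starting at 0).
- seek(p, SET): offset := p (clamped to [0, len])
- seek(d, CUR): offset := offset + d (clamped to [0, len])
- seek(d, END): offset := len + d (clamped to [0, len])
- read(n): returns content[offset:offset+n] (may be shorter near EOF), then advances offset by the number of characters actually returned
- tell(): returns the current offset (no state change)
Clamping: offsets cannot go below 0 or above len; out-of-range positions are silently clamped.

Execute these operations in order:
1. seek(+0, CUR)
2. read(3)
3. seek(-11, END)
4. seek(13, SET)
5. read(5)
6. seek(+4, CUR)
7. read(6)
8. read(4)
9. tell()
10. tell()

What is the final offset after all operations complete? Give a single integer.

Answer: 15

Derivation:
After 1 (seek(+0, CUR)): offset=0
After 2 (read(3)): returned 'EBP', offset=3
After 3 (seek(-11, END)): offset=4
After 4 (seek(13, SET)): offset=13
After 5 (read(5)): returned 'DU', offset=15
After 6 (seek(+4, CUR)): offset=15
After 7 (read(6)): returned '', offset=15
After 8 (read(4)): returned '', offset=15
After 9 (tell()): offset=15
After 10 (tell()): offset=15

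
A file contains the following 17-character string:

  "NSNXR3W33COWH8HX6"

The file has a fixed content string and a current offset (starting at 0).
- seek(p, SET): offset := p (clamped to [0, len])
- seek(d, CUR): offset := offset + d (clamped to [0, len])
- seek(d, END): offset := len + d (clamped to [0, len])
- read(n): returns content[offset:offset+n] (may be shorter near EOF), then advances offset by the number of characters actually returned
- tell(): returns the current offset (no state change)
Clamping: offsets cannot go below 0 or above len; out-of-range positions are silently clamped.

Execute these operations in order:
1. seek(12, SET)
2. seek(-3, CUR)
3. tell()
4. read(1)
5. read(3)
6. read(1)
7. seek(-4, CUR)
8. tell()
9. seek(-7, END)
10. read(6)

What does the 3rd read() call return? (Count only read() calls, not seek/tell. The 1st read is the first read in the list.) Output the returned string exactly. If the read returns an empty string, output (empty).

Answer: 8

Derivation:
After 1 (seek(12, SET)): offset=12
After 2 (seek(-3, CUR)): offset=9
After 3 (tell()): offset=9
After 4 (read(1)): returned 'C', offset=10
After 5 (read(3)): returned 'OWH', offset=13
After 6 (read(1)): returned '8', offset=14
After 7 (seek(-4, CUR)): offset=10
After 8 (tell()): offset=10
After 9 (seek(-7, END)): offset=10
After 10 (read(6)): returned 'OWH8HX', offset=16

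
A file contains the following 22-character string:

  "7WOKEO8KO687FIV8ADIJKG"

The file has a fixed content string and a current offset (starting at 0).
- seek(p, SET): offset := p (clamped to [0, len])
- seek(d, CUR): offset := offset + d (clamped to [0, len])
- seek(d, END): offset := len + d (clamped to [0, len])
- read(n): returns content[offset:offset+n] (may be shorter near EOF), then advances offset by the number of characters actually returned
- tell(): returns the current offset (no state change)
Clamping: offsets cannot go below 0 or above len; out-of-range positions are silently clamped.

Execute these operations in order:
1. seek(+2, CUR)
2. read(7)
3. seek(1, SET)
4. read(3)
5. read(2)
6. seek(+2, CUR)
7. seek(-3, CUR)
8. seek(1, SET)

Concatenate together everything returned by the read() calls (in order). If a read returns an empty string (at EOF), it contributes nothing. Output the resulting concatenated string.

After 1 (seek(+2, CUR)): offset=2
After 2 (read(7)): returned 'OKEO8KO', offset=9
After 3 (seek(1, SET)): offset=1
After 4 (read(3)): returned 'WOK', offset=4
After 5 (read(2)): returned 'EO', offset=6
After 6 (seek(+2, CUR)): offset=8
After 7 (seek(-3, CUR)): offset=5
After 8 (seek(1, SET)): offset=1

Answer: OKEO8KOWOKEO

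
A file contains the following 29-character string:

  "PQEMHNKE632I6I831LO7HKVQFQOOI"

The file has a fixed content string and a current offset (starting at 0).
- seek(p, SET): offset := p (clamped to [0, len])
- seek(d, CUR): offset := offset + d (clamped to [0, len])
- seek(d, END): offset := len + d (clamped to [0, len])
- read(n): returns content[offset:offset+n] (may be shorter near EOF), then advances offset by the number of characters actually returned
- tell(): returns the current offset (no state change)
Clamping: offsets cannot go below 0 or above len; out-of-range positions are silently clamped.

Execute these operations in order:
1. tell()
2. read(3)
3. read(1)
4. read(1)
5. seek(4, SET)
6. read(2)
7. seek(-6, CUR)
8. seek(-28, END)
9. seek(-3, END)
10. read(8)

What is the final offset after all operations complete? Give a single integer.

Answer: 29

Derivation:
After 1 (tell()): offset=0
After 2 (read(3)): returned 'PQE', offset=3
After 3 (read(1)): returned 'M', offset=4
After 4 (read(1)): returned 'H', offset=5
After 5 (seek(4, SET)): offset=4
After 6 (read(2)): returned 'HN', offset=6
After 7 (seek(-6, CUR)): offset=0
After 8 (seek(-28, END)): offset=1
After 9 (seek(-3, END)): offset=26
After 10 (read(8)): returned 'OOI', offset=29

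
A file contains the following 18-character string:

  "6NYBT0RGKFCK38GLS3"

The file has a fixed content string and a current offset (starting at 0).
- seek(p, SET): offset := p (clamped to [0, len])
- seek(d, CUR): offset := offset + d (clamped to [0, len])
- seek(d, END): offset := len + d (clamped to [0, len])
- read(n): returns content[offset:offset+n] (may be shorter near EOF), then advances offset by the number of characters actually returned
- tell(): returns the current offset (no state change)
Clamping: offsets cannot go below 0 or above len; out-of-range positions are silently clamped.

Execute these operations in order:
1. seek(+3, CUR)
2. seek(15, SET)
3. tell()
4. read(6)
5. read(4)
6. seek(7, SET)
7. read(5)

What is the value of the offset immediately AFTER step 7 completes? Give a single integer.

After 1 (seek(+3, CUR)): offset=3
After 2 (seek(15, SET)): offset=15
After 3 (tell()): offset=15
After 4 (read(6)): returned 'LS3', offset=18
After 5 (read(4)): returned '', offset=18
After 6 (seek(7, SET)): offset=7
After 7 (read(5)): returned 'GKFCK', offset=12

Answer: 12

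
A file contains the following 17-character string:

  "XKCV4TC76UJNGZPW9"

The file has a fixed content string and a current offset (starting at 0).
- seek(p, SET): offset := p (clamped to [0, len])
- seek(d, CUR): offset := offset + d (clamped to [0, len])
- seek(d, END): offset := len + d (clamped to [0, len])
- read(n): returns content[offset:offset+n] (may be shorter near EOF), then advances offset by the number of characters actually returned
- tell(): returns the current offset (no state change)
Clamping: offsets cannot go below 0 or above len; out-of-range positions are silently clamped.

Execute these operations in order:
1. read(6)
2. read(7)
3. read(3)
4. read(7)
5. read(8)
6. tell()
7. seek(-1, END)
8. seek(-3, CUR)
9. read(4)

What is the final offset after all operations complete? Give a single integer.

Answer: 17

Derivation:
After 1 (read(6)): returned 'XKCV4T', offset=6
After 2 (read(7)): returned 'C76UJNG', offset=13
After 3 (read(3)): returned 'ZPW', offset=16
After 4 (read(7)): returned '9', offset=17
After 5 (read(8)): returned '', offset=17
After 6 (tell()): offset=17
After 7 (seek(-1, END)): offset=16
After 8 (seek(-3, CUR)): offset=13
After 9 (read(4)): returned 'ZPW9', offset=17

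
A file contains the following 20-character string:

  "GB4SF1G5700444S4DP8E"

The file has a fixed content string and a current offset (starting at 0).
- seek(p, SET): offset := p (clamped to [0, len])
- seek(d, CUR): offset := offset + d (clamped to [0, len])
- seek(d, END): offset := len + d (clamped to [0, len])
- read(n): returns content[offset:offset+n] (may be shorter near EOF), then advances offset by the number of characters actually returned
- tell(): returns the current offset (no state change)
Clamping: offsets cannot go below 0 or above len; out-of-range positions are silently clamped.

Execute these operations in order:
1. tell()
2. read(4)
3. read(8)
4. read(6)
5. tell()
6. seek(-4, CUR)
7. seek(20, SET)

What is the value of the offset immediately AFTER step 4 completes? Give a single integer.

Answer: 18

Derivation:
After 1 (tell()): offset=0
After 2 (read(4)): returned 'GB4S', offset=4
After 3 (read(8)): returned 'F1G57004', offset=12
After 4 (read(6)): returned '44S4DP', offset=18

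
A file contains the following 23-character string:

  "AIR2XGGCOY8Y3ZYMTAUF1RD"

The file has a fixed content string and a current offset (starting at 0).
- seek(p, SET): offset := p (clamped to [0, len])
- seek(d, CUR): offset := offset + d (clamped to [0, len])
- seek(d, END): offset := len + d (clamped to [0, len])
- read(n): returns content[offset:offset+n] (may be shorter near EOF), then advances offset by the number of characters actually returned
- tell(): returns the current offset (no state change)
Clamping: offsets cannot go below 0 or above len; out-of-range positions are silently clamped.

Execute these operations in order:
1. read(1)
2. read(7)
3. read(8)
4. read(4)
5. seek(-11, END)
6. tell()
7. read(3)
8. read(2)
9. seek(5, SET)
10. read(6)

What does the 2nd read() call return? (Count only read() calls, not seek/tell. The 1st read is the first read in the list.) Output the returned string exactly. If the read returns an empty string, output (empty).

Answer: IR2XGGC

Derivation:
After 1 (read(1)): returned 'A', offset=1
After 2 (read(7)): returned 'IR2XGGC', offset=8
After 3 (read(8)): returned 'OY8Y3ZYM', offset=16
After 4 (read(4)): returned 'TAUF', offset=20
After 5 (seek(-11, END)): offset=12
After 6 (tell()): offset=12
After 7 (read(3)): returned '3ZY', offset=15
After 8 (read(2)): returned 'MT', offset=17
After 9 (seek(5, SET)): offset=5
After 10 (read(6)): returned 'GGCOY8', offset=11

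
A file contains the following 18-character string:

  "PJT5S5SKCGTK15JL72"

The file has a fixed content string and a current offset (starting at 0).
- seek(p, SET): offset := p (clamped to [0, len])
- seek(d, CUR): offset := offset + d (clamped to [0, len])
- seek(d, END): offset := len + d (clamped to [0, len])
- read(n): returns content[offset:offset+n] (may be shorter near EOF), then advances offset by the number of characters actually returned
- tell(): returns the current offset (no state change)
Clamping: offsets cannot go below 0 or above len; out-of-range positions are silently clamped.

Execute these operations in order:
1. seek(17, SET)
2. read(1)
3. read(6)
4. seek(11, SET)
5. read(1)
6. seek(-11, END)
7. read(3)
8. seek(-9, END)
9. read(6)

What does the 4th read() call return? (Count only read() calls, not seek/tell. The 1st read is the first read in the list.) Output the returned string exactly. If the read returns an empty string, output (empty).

After 1 (seek(17, SET)): offset=17
After 2 (read(1)): returned '2', offset=18
After 3 (read(6)): returned '', offset=18
After 4 (seek(11, SET)): offset=11
After 5 (read(1)): returned 'K', offset=12
After 6 (seek(-11, END)): offset=7
After 7 (read(3)): returned 'KCG', offset=10
After 8 (seek(-9, END)): offset=9
After 9 (read(6)): returned 'GTK15J', offset=15

Answer: KCG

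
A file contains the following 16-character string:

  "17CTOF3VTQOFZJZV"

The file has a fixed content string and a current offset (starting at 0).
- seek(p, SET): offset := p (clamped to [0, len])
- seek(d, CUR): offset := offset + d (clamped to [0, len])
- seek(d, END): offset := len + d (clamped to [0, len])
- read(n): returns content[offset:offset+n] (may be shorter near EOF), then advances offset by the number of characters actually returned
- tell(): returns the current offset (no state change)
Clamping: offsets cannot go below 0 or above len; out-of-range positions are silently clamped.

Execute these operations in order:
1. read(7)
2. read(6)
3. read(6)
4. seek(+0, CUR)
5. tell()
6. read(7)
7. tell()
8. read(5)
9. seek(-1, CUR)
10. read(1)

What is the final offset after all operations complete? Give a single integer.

After 1 (read(7)): returned '17CTOF3', offset=7
After 2 (read(6)): returned 'VTQOFZ', offset=13
After 3 (read(6)): returned 'JZV', offset=16
After 4 (seek(+0, CUR)): offset=16
After 5 (tell()): offset=16
After 6 (read(7)): returned '', offset=16
After 7 (tell()): offset=16
After 8 (read(5)): returned '', offset=16
After 9 (seek(-1, CUR)): offset=15
After 10 (read(1)): returned 'V', offset=16

Answer: 16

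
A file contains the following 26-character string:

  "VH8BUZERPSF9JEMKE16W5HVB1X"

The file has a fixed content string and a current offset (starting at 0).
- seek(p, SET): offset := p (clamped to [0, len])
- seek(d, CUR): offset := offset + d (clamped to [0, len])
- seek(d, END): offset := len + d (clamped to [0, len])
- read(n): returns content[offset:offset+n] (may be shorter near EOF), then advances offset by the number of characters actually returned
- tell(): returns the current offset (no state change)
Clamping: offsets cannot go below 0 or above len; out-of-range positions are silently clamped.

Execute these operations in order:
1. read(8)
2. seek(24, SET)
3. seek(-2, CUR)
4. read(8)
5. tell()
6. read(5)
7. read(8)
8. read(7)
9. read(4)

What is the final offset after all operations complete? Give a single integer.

After 1 (read(8)): returned 'VH8BUZER', offset=8
After 2 (seek(24, SET)): offset=24
After 3 (seek(-2, CUR)): offset=22
After 4 (read(8)): returned 'VB1X', offset=26
After 5 (tell()): offset=26
After 6 (read(5)): returned '', offset=26
After 7 (read(8)): returned '', offset=26
After 8 (read(7)): returned '', offset=26
After 9 (read(4)): returned '', offset=26

Answer: 26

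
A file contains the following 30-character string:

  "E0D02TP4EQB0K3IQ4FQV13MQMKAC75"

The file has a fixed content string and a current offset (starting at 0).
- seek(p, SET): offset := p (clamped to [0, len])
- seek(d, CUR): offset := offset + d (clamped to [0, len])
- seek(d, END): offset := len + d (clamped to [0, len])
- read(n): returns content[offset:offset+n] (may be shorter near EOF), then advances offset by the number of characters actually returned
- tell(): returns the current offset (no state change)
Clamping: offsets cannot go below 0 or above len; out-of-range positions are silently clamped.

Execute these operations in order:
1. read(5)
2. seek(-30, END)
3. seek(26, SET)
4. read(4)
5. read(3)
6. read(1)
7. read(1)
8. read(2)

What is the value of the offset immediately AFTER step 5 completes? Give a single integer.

After 1 (read(5)): returned 'E0D02', offset=5
After 2 (seek(-30, END)): offset=0
After 3 (seek(26, SET)): offset=26
After 4 (read(4)): returned 'AC75', offset=30
After 5 (read(3)): returned '', offset=30

Answer: 30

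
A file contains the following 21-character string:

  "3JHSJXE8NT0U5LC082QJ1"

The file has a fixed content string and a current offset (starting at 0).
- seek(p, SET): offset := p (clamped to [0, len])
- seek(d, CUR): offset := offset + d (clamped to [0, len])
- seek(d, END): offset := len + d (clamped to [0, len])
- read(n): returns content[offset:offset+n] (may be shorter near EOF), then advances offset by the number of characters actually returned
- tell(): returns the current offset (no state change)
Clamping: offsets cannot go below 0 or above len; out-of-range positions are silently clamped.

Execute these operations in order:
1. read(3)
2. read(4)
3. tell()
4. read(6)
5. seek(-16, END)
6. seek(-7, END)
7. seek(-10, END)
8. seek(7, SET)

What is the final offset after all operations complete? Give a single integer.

After 1 (read(3)): returned '3JH', offset=3
After 2 (read(4)): returned 'SJXE', offset=7
After 3 (tell()): offset=7
After 4 (read(6)): returned '8NT0U5', offset=13
After 5 (seek(-16, END)): offset=5
After 6 (seek(-7, END)): offset=14
After 7 (seek(-10, END)): offset=11
After 8 (seek(7, SET)): offset=7

Answer: 7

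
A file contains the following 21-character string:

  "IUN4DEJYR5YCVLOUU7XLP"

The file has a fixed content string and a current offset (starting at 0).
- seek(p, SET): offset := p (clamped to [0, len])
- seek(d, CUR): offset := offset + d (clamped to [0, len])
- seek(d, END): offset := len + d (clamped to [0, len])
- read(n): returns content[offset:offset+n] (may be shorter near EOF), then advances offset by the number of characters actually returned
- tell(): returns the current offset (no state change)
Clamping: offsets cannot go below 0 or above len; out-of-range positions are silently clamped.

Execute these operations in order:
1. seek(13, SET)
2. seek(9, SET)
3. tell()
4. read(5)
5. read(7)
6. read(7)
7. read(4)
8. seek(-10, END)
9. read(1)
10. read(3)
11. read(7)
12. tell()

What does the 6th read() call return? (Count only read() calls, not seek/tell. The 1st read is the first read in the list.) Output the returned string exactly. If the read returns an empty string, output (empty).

After 1 (seek(13, SET)): offset=13
After 2 (seek(9, SET)): offset=9
After 3 (tell()): offset=9
After 4 (read(5)): returned '5YCVL', offset=14
After 5 (read(7)): returned 'OUU7XLP', offset=21
After 6 (read(7)): returned '', offset=21
After 7 (read(4)): returned '', offset=21
After 8 (seek(-10, END)): offset=11
After 9 (read(1)): returned 'C', offset=12
After 10 (read(3)): returned 'VLO', offset=15
After 11 (read(7)): returned 'UU7XLP', offset=21
After 12 (tell()): offset=21

Answer: VLO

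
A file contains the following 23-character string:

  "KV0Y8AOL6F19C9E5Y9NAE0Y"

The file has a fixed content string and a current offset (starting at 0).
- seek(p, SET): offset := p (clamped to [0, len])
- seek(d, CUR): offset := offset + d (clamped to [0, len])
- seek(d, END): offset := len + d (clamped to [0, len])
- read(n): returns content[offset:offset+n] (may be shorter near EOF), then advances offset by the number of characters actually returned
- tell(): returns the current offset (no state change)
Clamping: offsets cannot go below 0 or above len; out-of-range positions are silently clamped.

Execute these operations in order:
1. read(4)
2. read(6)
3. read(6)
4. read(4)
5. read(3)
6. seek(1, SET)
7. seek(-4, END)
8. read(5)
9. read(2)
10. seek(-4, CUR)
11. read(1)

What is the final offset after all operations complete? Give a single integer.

After 1 (read(4)): returned 'KV0Y', offset=4
After 2 (read(6)): returned '8AOL6F', offset=10
After 3 (read(6)): returned '19C9E5', offset=16
After 4 (read(4)): returned 'Y9NA', offset=20
After 5 (read(3)): returned 'E0Y', offset=23
After 6 (seek(1, SET)): offset=1
After 7 (seek(-4, END)): offset=19
After 8 (read(5)): returned 'AE0Y', offset=23
After 9 (read(2)): returned '', offset=23
After 10 (seek(-4, CUR)): offset=19
After 11 (read(1)): returned 'A', offset=20

Answer: 20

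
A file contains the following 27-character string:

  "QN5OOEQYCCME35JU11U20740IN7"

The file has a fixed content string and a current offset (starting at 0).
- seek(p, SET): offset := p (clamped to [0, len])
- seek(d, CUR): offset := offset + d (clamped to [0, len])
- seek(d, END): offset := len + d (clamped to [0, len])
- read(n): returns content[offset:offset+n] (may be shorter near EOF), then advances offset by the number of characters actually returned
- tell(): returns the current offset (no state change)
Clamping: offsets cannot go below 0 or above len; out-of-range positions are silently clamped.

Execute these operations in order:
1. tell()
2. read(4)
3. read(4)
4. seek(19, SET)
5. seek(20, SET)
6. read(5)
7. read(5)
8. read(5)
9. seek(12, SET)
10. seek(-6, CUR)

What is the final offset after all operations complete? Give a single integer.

Answer: 6

Derivation:
After 1 (tell()): offset=0
After 2 (read(4)): returned 'QN5O', offset=4
After 3 (read(4)): returned 'OEQY', offset=8
After 4 (seek(19, SET)): offset=19
After 5 (seek(20, SET)): offset=20
After 6 (read(5)): returned '0740I', offset=25
After 7 (read(5)): returned 'N7', offset=27
After 8 (read(5)): returned '', offset=27
After 9 (seek(12, SET)): offset=12
After 10 (seek(-6, CUR)): offset=6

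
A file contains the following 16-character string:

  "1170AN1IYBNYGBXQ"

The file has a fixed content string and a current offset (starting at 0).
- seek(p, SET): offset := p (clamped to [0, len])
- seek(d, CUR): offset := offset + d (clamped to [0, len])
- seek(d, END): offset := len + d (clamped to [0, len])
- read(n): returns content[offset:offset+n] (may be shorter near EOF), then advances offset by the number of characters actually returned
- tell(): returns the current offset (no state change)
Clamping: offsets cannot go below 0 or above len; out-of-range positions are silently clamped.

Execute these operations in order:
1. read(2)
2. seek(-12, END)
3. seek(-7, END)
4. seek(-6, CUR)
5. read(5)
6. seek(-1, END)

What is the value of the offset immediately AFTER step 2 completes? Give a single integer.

Answer: 4

Derivation:
After 1 (read(2)): returned '11', offset=2
After 2 (seek(-12, END)): offset=4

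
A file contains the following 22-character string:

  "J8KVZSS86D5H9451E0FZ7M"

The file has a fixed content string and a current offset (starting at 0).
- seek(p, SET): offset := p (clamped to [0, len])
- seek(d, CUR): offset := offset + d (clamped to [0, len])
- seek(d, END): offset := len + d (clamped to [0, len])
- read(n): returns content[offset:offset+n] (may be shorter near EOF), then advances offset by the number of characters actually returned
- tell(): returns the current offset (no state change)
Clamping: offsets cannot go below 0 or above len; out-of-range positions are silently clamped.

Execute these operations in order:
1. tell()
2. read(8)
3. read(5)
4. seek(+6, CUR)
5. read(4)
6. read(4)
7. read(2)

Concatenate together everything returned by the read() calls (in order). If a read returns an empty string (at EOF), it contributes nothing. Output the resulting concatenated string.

Answer: J8KVZSS86D5H9Z7M

Derivation:
After 1 (tell()): offset=0
After 2 (read(8)): returned 'J8KVZSS8', offset=8
After 3 (read(5)): returned '6D5H9', offset=13
After 4 (seek(+6, CUR)): offset=19
After 5 (read(4)): returned 'Z7M', offset=22
After 6 (read(4)): returned '', offset=22
After 7 (read(2)): returned '', offset=22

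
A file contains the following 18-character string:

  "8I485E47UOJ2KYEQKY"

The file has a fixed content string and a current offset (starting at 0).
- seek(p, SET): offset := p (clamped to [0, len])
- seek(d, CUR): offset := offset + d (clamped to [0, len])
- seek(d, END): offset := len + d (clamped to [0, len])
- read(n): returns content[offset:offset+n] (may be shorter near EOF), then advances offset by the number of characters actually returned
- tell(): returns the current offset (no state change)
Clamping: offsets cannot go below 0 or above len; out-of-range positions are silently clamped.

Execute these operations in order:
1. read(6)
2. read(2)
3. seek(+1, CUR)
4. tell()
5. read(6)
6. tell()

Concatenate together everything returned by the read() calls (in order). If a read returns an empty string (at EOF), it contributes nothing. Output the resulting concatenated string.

Answer: 8I485E47OJ2KYE

Derivation:
After 1 (read(6)): returned '8I485E', offset=6
After 2 (read(2)): returned '47', offset=8
After 3 (seek(+1, CUR)): offset=9
After 4 (tell()): offset=9
After 5 (read(6)): returned 'OJ2KYE', offset=15
After 6 (tell()): offset=15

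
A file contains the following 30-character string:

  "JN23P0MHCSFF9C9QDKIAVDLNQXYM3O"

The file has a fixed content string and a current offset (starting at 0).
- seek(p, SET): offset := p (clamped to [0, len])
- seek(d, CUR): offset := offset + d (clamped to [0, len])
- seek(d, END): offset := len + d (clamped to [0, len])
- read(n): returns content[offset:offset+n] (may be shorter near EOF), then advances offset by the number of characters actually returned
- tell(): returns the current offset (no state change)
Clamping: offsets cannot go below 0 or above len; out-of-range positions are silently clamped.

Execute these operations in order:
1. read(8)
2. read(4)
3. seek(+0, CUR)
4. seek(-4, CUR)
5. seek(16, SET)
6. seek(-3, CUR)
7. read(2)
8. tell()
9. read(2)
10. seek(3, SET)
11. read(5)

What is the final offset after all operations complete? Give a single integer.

After 1 (read(8)): returned 'JN23P0MH', offset=8
After 2 (read(4)): returned 'CSFF', offset=12
After 3 (seek(+0, CUR)): offset=12
After 4 (seek(-4, CUR)): offset=8
After 5 (seek(16, SET)): offset=16
After 6 (seek(-3, CUR)): offset=13
After 7 (read(2)): returned 'C9', offset=15
After 8 (tell()): offset=15
After 9 (read(2)): returned 'QD', offset=17
After 10 (seek(3, SET)): offset=3
After 11 (read(5)): returned '3P0MH', offset=8

Answer: 8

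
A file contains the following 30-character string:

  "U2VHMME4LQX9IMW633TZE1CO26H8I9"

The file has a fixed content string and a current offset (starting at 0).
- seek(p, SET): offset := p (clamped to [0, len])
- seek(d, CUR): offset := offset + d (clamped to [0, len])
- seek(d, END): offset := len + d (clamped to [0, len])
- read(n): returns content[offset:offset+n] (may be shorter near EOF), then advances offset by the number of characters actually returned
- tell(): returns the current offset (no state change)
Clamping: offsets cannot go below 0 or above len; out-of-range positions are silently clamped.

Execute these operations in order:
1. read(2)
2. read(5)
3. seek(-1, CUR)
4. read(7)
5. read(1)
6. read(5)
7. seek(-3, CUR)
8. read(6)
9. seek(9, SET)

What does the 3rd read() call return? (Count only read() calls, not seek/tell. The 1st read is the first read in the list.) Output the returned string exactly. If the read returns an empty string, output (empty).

Answer: E4LQX9I

Derivation:
After 1 (read(2)): returned 'U2', offset=2
After 2 (read(5)): returned 'VHMME', offset=7
After 3 (seek(-1, CUR)): offset=6
After 4 (read(7)): returned 'E4LQX9I', offset=13
After 5 (read(1)): returned 'M', offset=14
After 6 (read(5)): returned 'W633T', offset=19
After 7 (seek(-3, CUR)): offset=16
After 8 (read(6)): returned '33TZE1', offset=22
After 9 (seek(9, SET)): offset=9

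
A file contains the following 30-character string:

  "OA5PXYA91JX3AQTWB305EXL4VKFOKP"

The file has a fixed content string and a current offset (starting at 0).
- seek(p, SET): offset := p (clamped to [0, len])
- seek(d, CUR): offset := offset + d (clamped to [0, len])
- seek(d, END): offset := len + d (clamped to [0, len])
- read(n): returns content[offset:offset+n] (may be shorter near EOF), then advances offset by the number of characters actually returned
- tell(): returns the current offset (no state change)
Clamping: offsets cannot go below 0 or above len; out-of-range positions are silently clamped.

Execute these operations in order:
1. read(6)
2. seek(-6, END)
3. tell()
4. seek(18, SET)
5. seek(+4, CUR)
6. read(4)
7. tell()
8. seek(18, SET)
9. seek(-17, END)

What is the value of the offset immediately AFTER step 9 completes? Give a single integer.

Answer: 13

Derivation:
After 1 (read(6)): returned 'OA5PXY', offset=6
After 2 (seek(-6, END)): offset=24
After 3 (tell()): offset=24
After 4 (seek(18, SET)): offset=18
After 5 (seek(+4, CUR)): offset=22
After 6 (read(4)): returned 'L4VK', offset=26
After 7 (tell()): offset=26
After 8 (seek(18, SET)): offset=18
After 9 (seek(-17, END)): offset=13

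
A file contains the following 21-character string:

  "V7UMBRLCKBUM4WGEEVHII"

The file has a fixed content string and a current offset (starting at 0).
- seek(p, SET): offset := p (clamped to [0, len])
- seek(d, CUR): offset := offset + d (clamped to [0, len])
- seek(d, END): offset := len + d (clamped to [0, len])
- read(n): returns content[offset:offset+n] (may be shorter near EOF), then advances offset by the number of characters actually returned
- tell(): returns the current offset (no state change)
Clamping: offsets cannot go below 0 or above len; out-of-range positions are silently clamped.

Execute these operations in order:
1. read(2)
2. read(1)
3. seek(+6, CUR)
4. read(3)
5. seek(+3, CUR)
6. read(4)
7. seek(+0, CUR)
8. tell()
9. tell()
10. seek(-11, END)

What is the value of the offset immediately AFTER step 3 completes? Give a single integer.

After 1 (read(2)): returned 'V7', offset=2
After 2 (read(1)): returned 'U', offset=3
After 3 (seek(+6, CUR)): offset=9

Answer: 9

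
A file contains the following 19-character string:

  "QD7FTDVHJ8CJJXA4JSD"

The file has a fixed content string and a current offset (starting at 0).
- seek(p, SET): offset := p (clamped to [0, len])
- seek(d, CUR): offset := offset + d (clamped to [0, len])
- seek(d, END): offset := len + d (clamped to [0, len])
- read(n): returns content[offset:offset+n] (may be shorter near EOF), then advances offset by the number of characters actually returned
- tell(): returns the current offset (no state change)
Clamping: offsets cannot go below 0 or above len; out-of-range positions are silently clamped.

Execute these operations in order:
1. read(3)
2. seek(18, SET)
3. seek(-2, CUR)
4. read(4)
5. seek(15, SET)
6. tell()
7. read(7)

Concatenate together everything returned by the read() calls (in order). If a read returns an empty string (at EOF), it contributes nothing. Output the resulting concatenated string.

Answer: QD7JSD4JSD

Derivation:
After 1 (read(3)): returned 'QD7', offset=3
After 2 (seek(18, SET)): offset=18
After 3 (seek(-2, CUR)): offset=16
After 4 (read(4)): returned 'JSD', offset=19
After 5 (seek(15, SET)): offset=15
After 6 (tell()): offset=15
After 7 (read(7)): returned '4JSD', offset=19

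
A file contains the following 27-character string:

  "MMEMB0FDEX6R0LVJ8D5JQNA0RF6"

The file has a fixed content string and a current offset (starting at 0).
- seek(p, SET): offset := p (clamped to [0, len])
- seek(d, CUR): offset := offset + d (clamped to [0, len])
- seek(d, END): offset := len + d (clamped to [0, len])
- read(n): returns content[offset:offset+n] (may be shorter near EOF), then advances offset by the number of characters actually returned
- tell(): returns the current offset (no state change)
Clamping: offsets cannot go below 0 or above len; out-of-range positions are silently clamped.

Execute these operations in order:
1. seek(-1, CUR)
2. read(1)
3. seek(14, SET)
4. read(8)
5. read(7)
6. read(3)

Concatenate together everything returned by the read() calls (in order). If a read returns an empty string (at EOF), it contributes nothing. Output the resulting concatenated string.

After 1 (seek(-1, CUR)): offset=0
After 2 (read(1)): returned 'M', offset=1
After 3 (seek(14, SET)): offset=14
After 4 (read(8)): returned 'VJ8D5JQN', offset=22
After 5 (read(7)): returned 'A0RF6', offset=27
After 6 (read(3)): returned '', offset=27

Answer: MVJ8D5JQNA0RF6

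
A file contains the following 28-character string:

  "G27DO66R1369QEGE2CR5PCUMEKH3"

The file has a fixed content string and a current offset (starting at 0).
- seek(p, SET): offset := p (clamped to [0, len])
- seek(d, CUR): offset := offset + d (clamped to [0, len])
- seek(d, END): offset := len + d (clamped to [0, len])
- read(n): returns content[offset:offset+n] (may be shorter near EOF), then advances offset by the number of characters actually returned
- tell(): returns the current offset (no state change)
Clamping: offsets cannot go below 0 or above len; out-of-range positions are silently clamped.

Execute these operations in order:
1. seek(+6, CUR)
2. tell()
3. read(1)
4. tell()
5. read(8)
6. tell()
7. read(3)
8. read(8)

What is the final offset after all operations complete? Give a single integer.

Answer: 26

Derivation:
After 1 (seek(+6, CUR)): offset=6
After 2 (tell()): offset=6
After 3 (read(1)): returned '6', offset=7
After 4 (tell()): offset=7
After 5 (read(8)): returned 'R1369QEG', offset=15
After 6 (tell()): offset=15
After 7 (read(3)): returned 'E2C', offset=18
After 8 (read(8)): returned 'R5PCUMEK', offset=26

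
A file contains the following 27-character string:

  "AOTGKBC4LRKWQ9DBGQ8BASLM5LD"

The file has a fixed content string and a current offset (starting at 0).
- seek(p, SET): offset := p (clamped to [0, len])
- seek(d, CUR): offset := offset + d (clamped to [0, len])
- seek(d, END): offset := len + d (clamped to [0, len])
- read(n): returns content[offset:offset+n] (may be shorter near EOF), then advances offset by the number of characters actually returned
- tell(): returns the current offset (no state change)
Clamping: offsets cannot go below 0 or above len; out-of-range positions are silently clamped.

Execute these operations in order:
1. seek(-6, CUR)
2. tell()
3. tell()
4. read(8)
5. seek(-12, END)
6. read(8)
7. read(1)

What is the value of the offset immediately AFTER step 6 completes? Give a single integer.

Answer: 23

Derivation:
After 1 (seek(-6, CUR)): offset=0
After 2 (tell()): offset=0
After 3 (tell()): offset=0
After 4 (read(8)): returned 'AOTGKBC4', offset=8
After 5 (seek(-12, END)): offset=15
After 6 (read(8)): returned 'BGQ8BASL', offset=23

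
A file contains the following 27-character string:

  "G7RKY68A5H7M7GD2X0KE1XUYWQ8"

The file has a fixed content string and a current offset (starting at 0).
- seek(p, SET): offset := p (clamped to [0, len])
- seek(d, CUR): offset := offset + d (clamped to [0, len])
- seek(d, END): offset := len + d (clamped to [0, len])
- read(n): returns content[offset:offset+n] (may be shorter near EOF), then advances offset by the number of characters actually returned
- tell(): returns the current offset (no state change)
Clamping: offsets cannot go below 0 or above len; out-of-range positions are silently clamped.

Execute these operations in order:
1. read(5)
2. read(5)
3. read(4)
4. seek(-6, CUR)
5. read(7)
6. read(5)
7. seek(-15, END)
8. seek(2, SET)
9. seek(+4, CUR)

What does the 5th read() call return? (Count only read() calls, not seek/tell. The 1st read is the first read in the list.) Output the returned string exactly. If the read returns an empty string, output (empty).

Answer: 2X0KE

Derivation:
After 1 (read(5)): returned 'G7RKY', offset=5
After 2 (read(5)): returned '68A5H', offset=10
After 3 (read(4)): returned '7M7G', offset=14
After 4 (seek(-6, CUR)): offset=8
After 5 (read(7)): returned '5H7M7GD', offset=15
After 6 (read(5)): returned '2X0KE', offset=20
After 7 (seek(-15, END)): offset=12
After 8 (seek(2, SET)): offset=2
After 9 (seek(+4, CUR)): offset=6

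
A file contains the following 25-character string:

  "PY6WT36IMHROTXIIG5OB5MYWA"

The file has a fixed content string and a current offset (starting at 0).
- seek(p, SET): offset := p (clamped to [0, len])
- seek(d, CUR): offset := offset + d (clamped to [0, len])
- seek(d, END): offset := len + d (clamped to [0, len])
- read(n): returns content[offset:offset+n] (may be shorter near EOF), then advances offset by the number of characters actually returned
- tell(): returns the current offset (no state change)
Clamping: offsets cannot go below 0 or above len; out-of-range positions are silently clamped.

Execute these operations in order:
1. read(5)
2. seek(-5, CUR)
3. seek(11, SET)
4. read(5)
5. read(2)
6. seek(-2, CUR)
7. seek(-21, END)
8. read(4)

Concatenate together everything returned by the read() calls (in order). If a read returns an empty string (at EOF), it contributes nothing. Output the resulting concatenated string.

After 1 (read(5)): returned 'PY6WT', offset=5
After 2 (seek(-5, CUR)): offset=0
After 3 (seek(11, SET)): offset=11
After 4 (read(5)): returned 'OTXII', offset=16
After 5 (read(2)): returned 'G5', offset=18
After 6 (seek(-2, CUR)): offset=16
After 7 (seek(-21, END)): offset=4
After 8 (read(4)): returned 'T36I', offset=8

Answer: PY6WTOTXIIG5T36I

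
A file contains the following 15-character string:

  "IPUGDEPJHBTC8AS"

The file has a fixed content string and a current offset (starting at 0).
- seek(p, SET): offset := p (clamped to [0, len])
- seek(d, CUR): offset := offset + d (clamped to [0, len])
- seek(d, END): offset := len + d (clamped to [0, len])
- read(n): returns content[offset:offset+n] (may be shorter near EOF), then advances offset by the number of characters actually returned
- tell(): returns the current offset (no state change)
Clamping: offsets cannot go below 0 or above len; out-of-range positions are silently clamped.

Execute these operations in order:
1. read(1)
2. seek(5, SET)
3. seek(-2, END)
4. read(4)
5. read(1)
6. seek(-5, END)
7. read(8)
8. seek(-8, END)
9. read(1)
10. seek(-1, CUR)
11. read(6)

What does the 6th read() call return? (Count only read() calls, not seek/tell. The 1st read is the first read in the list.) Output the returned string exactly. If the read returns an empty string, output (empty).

After 1 (read(1)): returned 'I', offset=1
After 2 (seek(5, SET)): offset=5
After 3 (seek(-2, END)): offset=13
After 4 (read(4)): returned 'AS', offset=15
After 5 (read(1)): returned '', offset=15
After 6 (seek(-5, END)): offset=10
After 7 (read(8)): returned 'TC8AS', offset=15
After 8 (seek(-8, END)): offset=7
After 9 (read(1)): returned 'J', offset=8
After 10 (seek(-1, CUR)): offset=7
After 11 (read(6)): returned 'JHBTC8', offset=13

Answer: JHBTC8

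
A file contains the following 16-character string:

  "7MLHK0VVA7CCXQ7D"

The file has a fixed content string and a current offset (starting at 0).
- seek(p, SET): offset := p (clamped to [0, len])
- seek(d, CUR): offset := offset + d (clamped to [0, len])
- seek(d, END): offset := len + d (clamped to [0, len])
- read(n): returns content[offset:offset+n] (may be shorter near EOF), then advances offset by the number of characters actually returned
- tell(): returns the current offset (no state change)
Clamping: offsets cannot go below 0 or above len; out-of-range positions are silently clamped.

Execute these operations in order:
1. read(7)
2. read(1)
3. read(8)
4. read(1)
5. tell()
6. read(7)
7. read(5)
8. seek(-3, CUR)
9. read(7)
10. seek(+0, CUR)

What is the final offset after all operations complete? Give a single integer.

After 1 (read(7)): returned '7MLHK0V', offset=7
After 2 (read(1)): returned 'V', offset=8
After 3 (read(8)): returned 'A7CCXQ7D', offset=16
After 4 (read(1)): returned '', offset=16
After 5 (tell()): offset=16
After 6 (read(7)): returned '', offset=16
After 7 (read(5)): returned '', offset=16
After 8 (seek(-3, CUR)): offset=13
After 9 (read(7)): returned 'Q7D', offset=16
After 10 (seek(+0, CUR)): offset=16

Answer: 16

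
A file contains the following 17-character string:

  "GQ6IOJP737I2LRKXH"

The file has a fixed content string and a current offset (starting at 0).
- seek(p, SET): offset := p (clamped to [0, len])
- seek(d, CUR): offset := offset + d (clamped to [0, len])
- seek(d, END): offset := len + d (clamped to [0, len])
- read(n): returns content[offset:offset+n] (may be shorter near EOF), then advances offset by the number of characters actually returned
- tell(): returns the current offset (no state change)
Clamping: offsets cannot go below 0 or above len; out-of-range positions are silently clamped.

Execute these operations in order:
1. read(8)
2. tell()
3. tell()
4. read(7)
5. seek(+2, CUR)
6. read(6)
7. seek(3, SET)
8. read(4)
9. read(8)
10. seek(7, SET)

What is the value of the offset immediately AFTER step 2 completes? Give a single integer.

Answer: 8

Derivation:
After 1 (read(8)): returned 'GQ6IOJP7', offset=8
After 2 (tell()): offset=8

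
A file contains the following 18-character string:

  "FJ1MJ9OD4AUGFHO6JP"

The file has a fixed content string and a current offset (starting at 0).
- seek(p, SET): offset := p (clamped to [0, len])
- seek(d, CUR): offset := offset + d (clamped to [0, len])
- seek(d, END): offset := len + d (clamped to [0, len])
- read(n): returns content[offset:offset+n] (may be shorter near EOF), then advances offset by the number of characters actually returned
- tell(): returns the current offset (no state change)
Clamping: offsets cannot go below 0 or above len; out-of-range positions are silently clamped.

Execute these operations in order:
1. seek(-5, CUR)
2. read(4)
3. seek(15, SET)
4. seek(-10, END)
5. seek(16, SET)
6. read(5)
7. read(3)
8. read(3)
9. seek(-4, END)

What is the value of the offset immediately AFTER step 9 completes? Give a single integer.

Answer: 14

Derivation:
After 1 (seek(-5, CUR)): offset=0
After 2 (read(4)): returned 'FJ1M', offset=4
After 3 (seek(15, SET)): offset=15
After 4 (seek(-10, END)): offset=8
After 5 (seek(16, SET)): offset=16
After 6 (read(5)): returned 'JP', offset=18
After 7 (read(3)): returned '', offset=18
After 8 (read(3)): returned '', offset=18
After 9 (seek(-4, END)): offset=14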